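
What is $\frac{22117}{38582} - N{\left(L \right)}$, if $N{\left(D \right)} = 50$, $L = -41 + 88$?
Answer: $- \frac{1906983}{38582} \approx -49.427$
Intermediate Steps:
$L = 47$
$\frac{22117}{38582} - N{\left(L \right)} = \frac{22117}{38582} - 50 = - \frac{1906983}{38582}$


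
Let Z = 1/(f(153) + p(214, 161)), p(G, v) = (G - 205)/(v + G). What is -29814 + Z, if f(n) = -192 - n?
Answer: -1285639433/43122 ≈ -29814.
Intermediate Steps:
p(G, v) = (-205 + G)/(G + v)
Z = -125/43122 (Z = 1/((-192 - 1*153) + (-205 + 214)/(214 + 161)) = 1/((-192 - 153) + 9/375) = 1/(-345 + (1/375)*9) = 1/(-345 + 3/125) = 1/(-43122/125) = -125/43122 ≈ -0.0028988)
-29814 + Z = -29814 - 125/43122 = -1285639433/43122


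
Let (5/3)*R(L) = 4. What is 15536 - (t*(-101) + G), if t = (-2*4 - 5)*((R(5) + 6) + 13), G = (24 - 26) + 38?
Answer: -62991/5 ≈ -12598.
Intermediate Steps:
R(L) = 12/5 (R(L) = (⅗)*4 = 12/5)
G = 36 (G = -2 + 38 = 36)
t = -1391/5 (t = (-2*4 - 5)*((12/5 + 6) + 13) = (-8 - 5)*(42/5 + 13) = -13*107/5 = -1391/5 ≈ -278.20)
15536 - (t*(-101) + G) = 15536 - (-1391/5*(-101) + 36) = 15536 - (140491/5 + 36) = 15536 - 1*140671/5 = 15536 - 140671/5 = -62991/5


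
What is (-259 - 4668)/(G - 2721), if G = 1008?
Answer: 4927/1713 ≈ 2.8762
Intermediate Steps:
(-259 - 4668)/(G - 2721) = (-259 - 4668)/(1008 - 2721) = -4927/(-1713) = -4927*(-1/1713) = 4927/1713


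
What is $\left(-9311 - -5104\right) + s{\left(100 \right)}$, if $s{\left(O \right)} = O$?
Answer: $-4107$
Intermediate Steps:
$\left(-9311 - -5104\right) + s{\left(100 \right)} = \left(-9311 - -5104\right) + 100 = \left(-9311 + 5104\right) + 100 = -4207 + 100 = -4107$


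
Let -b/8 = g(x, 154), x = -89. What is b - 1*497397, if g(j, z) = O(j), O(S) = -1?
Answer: -497389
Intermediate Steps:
g(j, z) = -1
b = 8 (b = -8*(-1) = 8)
b - 1*497397 = 8 - 1*497397 = 8 - 497397 = -497389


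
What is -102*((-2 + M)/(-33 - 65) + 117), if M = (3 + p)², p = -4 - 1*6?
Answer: -582369/49 ≈ -11885.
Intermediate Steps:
p = -10 (p = -4 - 6 = -10)
M = 49 (M = (3 - 10)² = (-7)² = 49)
-102*((-2 + M)/(-33 - 65) + 117) = -102*((-2 + 49)/(-33 - 65) + 117) = -102*(47/(-98) + 117) = -102*(47*(-1/98) + 117) = -102*(-47/98 + 117) = -102*11419/98 = -582369/49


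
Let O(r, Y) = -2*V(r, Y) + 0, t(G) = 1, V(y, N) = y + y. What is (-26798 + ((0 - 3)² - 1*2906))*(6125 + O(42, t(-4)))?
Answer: -176893115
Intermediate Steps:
V(y, N) = 2*y
O(r, Y) = -4*r (O(r, Y) = -4*r + 0 = -4*r)
(-26798 + ((0 - 3)² - 1*2906))*(6125 + O(42, t(-4))) = (-26798 + ((0 - 3)² - 1*2906))*(6125 - 4*42) = (-26798 + ((-3)² - 2906))*(6125 - 168) = (-26798 + (9 - 2906))*5957 = (-26798 - 2897)*5957 = -29695*5957 = -176893115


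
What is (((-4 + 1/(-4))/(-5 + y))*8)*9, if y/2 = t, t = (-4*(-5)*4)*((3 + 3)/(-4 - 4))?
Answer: 306/125 ≈ 2.4480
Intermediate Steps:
t = -60 (t = (20*4)*(6/(-8)) = 80*(6*(-1/8)) = 80*(-3/4) = -60)
y = -120 (y = 2*(-60) = -120)
(((-4 + 1/(-4))/(-5 + y))*8)*9 = (((-4 + 1/(-4))/(-5 - 120))*8)*9 = (((-4 + 1*(-1/4))/(-125))*8)*9 = (((-4 - 1/4)*(-1/125))*8)*9 = (-17/4*(-1/125)*8)*9 = ((17/500)*8)*9 = (34/125)*9 = 306/125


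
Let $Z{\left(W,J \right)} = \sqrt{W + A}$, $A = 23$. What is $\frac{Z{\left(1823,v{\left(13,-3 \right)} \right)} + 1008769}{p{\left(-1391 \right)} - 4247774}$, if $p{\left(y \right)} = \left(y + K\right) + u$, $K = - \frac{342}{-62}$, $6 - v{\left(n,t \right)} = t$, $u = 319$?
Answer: $- \frac{31271839}{131714055} - \frac{31 \sqrt{1846}}{131714055} \approx -0.23743$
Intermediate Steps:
$v{\left(n,t \right)} = 6 - t$
$K = \frac{171}{31}$ ($K = \left(-342\right) \left(- \frac{1}{62}\right) = \frac{171}{31} \approx 5.5161$)
$Z{\left(W,J \right)} = \sqrt{23 + W}$ ($Z{\left(W,J \right)} = \sqrt{W + 23} = \sqrt{23 + W}$)
$p{\left(y \right)} = \frac{10060}{31} + y$ ($p{\left(y \right)} = \left(y + \frac{171}{31}\right) + 319 = \left(\frac{171}{31} + y\right) + 319 = \frac{10060}{31} + y$)
$\frac{Z{\left(1823,v{\left(13,-3 \right)} \right)} + 1008769}{p{\left(-1391 \right)} - 4247774} = \frac{\sqrt{23 + 1823} + 1008769}{\left(\frac{10060}{31} - 1391\right) - 4247774} = \frac{\sqrt{1846} + 1008769}{- \frac{33061}{31} - 4247774} = \frac{1008769 + \sqrt{1846}}{- \frac{131714055}{31}} = \left(1008769 + \sqrt{1846}\right) \left(- \frac{31}{131714055}\right) = - \frac{31271839}{131714055} - \frac{31 \sqrt{1846}}{131714055}$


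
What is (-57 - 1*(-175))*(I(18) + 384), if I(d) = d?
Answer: 47436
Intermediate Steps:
(-57 - 1*(-175))*(I(18) + 384) = (-57 - 1*(-175))*(18 + 384) = (-57 + 175)*402 = 118*402 = 47436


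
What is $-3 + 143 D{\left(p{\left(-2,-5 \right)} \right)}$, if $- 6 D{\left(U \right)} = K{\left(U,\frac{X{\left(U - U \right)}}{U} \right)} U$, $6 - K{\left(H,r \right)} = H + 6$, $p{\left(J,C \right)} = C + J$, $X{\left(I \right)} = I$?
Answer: $\frac{6989}{6} \approx 1164.8$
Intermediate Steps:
$K{\left(H,r \right)} = - H$ ($K{\left(H,r \right)} = 6 - \left(H + 6\right) = 6 - \left(6 + H\right) = - H$)
$D{\left(U \right)} = \frac{U^{2}}{6}$ ($D{\left(U \right)} = - \frac{- U U}{6} = - \frac{\left(-1\right) U^{2}}{6} = \frac{U^{2}}{6}$)
$-3 + 143 D{\left(p{\left(-2,-5 \right)} \right)} = -3 + 143 \frac{\left(-5 - 2\right)^{2}}{6} = -3 + 143 \frac{\left(-7\right)^{2}}{6} = -3 + 143 \cdot \frac{1}{6} \cdot 49 = -3 + 143 \cdot \frac{49}{6} = -3 + \frac{7007}{6} = \frac{6989}{6}$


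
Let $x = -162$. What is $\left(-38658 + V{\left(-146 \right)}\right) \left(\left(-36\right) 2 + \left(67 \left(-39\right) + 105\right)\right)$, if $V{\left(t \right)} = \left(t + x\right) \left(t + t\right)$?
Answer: $-132297240$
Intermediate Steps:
$V{\left(t \right)} = 2 t \left(-162 + t\right)$ ($V{\left(t \right)} = \left(t - 162\right) \left(t + t\right) = \left(-162 + t\right) 2 t = 2 t \left(-162 + t\right)$)
$\left(-38658 + V{\left(-146 \right)}\right) \left(\left(-36\right) 2 + \left(67 \left(-39\right) + 105\right)\right) = \left(-38658 + 2 \left(-146\right) \left(-162 - 146\right)\right) \left(\left(-36\right) 2 + \left(67 \left(-39\right) + 105\right)\right) = \left(-38658 + 2 \left(-146\right) \left(-308\right)\right) \left(-72 + \left(-2613 + 105\right)\right) = \left(-38658 + 89936\right) \left(-72 - 2508\right) = 51278 \left(-2580\right) = -132297240$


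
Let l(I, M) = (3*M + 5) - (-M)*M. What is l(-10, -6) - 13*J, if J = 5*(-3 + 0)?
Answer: 218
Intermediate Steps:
l(I, M) = 5 + M² + 3*M (l(I, M) = (5 + 3*M) - (-1)*M² = (5 + 3*M) + M² = 5 + M² + 3*M)
J = -15 (J = 5*(-3) = -15)
l(-10, -6) - 13*J = (5 + (-6)² + 3*(-6)) - 13*(-15) = (5 + 36 - 18) + 195 = 23 + 195 = 218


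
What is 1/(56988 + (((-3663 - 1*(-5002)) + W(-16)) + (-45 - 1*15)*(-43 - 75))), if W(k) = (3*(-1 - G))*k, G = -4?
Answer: 1/65263 ≈ 1.5323e-5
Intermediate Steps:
W(k) = 9*k (W(k) = (3*(-1 - 1*(-4)))*k = (3*(-1 + 4))*k = (3*3)*k = 9*k)
1/(56988 + (((-3663 - 1*(-5002)) + W(-16)) + (-45 - 1*15)*(-43 - 75))) = 1/(56988 + (((-3663 - 1*(-5002)) + 9*(-16)) + (-45 - 1*15)*(-43 - 75))) = 1/(56988 + (((-3663 + 5002) - 144) + (-45 - 15)*(-118))) = 1/(56988 + ((1339 - 144) - 60*(-118))) = 1/(56988 + (1195 + 7080)) = 1/(56988 + 8275) = 1/65263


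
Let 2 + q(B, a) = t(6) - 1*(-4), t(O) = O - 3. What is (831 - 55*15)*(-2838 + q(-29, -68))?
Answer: -16998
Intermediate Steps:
t(O) = -3 + O
q(B, a) = 5 (q(B, a) = -2 + ((-3 + 6) - 1*(-4)) = -2 + (3 + 4) = -2 + 7 = 5)
(831 - 55*15)*(-2838 + q(-29, -68)) = (831 - 55*15)*(-2838 + 5) = (831 - 825)*(-2833) = 6*(-2833) = -16998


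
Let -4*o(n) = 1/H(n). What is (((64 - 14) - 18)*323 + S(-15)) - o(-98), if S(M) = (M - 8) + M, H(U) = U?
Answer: 4036815/392 ≈ 10298.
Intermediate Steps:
o(n) = -1/(4*n)
S(M) = -8 + 2*M (S(M) = (-8 + M) + M = -8 + 2*M)
(((64 - 14) - 18)*323 + S(-15)) - o(-98) = (((64 - 14) - 18)*323 + (-8 + 2*(-15))) - (-1)/(4*(-98)) = ((50 - 18)*323 + (-8 - 30)) - (-1)*(-1)/(4*98) = (32*323 - 38) - 1*1/392 = (10336 - 38) - 1/392 = 10298 - 1/392 = 4036815/392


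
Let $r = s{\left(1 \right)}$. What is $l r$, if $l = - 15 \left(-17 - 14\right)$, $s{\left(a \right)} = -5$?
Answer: $-2325$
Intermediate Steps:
$l = 465$ ($l = \left(-15\right) \left(-31\right) = 465$)
$r = -5$
$l r = 465 \left(-5\right) = -2325$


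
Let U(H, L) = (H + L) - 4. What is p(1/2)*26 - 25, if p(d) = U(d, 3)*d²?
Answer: -113/4 ≈ -28.250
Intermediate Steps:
U(H, L) = -4 + H + L
p(d) = d²*(-1 + d) (p(d) = (-4 + d + 3)*d² = (-1 + d)*d² = d²*(-1 + d))
p(1/2)*26 - 25 = ((1/2)²*(-1 + 1/2))*26 - 25 = ((1*(½))²*(-1 + 1*(½)))*26 - 25 = ((½)²*(-1 + ½))*26 - 25 = ((¼)*(-½))*26 - 25 = -⅛*26 - 25 = -13/4 - 25 = -113/4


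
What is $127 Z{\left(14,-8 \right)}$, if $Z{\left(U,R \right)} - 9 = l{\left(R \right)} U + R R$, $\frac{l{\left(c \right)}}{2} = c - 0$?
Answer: $-19177$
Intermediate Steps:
$l{\left(c \right)} = 2 c$ ($l{\left(c \right)} = 2 \left(c - 0\right) = 2 \left(c + 0\right) = 2 c$)
$Z{\left(U,R \right)} = 9 + R^{2} + 2 R U$ ($Z{\left(U,R \right)} = 9 + \left(2 R U + R R\right) = 9 + \left(2 R U + R^{2}\right) = 9 + \left(R^{2} + 2 R U\right) = 9 + R^{2} + 2 R U$)
$127 Z{\left(14,-8 \right)} = 127 \left(9 + \left(-8\right)^{2} + 2 \left(-8\right) 14\right) = 127 \left(9 + 64 - 224\right) = 127 \left(-151\right) = -19177$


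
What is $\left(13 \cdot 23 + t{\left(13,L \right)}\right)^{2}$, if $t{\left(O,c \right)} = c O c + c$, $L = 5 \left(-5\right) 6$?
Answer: $85643437201$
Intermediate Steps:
$L = -150$ ($L = \left(-25\right) 6 = -150$)
$t{\left(O,c \right)} = c + O c^{2}$ ($t{\left(O,c \right)} = O c c + c = O c^{2} + c = c + O c^{2}$)
$\left(13 \cdot 23 + t{\left(13,L \right)}\right)^{2} = \left(13 \cdot 23 - 150 \left(1 + 13 \left(-150\right)\right)\right)^{2} = \left(299 - 150 \left(1 - 1950\right)\right)^{2} = \left(299 - -292350\right)^{2} = \left(299 + 292350\right)^{2} = 292649^{2} = 85643437201$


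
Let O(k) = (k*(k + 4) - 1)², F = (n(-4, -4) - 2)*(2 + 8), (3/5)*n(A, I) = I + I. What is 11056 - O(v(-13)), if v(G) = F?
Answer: -42464361505/81 ≈ -5.2425e+8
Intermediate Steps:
n(A, I) = 10*I/3 (n(A, I) = 5*(I + I)/3 = 5*(2*I)/3 = 10*I/3)
F = -460/3 (F = ((10/3)*(-4) - 2)*(2 + 8) = (-40/3 - 2)*10 = -46/3*10 = -460/3 ≈ -153.33)
v(G) = -460/3
O(k) = (-1 + k*(4 + k))² (O(k) = (k*(4 + k) - 1)² = (-1 + k*(4 + k))²)
11056 - O(v(-13)) = 11056 - (-1 + (-460/3)² + 4*(-460/3))² = 11056 - (-1 + 211600/9 - 1840/3)² = 11056 - (206071/9)² = 11056 - 1*42465257041/81 = 11056 - 42465257041/81 = -42464361505/81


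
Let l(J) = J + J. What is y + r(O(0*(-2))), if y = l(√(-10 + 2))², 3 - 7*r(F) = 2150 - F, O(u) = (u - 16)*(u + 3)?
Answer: -2419/7 ≈ -345.57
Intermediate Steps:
O(u) = (-16 + u)*(3 + u)
l(J) = 2*J
r(F) = -2147/7 + F/7 (r(F) = 3/7 - (2150 - F)/7 = 3/7 + (-2150/7 + F/7) = -2147/7 + F/7)
y = -32 (y = (2*√(-10 + 2))² = (2*√(-8))² = (2*(2*I*√2))² = (4*I*√2)² = -32)
y + r(O(0*(-2))) = -32 + (-2147/7 + (-48 + (0*(-2))² - 0*(-2))/7) = -32 + (-2147/7 + (-48 + 0² - 13*0)/7) = -32 + (-2147/7 + (-48 + 0 + 0)/7) = -32 + (-2147/7 + (⅐)*(-48)) = -32 + (-2147/7 - 48/7) = -32 - 2195/7 = -2419/7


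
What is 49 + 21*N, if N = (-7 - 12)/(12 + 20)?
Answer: 1169/32 ≈ 36.531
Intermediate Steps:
N = -19/32 ≈ -0.59375
49 + 21*N = 49 + 21*(-19/32) = 49 - 399/32 = 1169/32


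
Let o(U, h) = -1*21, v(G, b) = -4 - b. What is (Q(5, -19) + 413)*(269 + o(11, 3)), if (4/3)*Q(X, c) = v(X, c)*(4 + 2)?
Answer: 119164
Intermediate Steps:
Q(X, c) = -18 - 9*c/2 (Q(X, c) = 3*((-4 - c)*(4 + 2))/4 = 3*((-4 - c)*6)/4 = 3*(-24 - 6*c)/4 = -18 - 9*c/2)
o(U, h) = -21
(Q(5, -19) + 413)*(269 + o(11, 3)) = ((-18 - 9/2*(-19)) + 413)*(269 - 21) = ((-18 + 171/2) + 413)*248 = (135/2 + 413)*248 = (961/2)*248 = 119164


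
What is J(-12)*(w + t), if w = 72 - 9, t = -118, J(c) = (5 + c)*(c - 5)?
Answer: -6545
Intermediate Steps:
J(c) = (-5 + c)*(5 + c) (J(c) = (5 + c)*(-5 + c) = (-5 + c)*(5 + c))
w = 63
J(-12)*(w + t) = (-25 + (-12)²)*(63 - 118) = (-25 + 144)*(-55) = 119*(-55) = -6545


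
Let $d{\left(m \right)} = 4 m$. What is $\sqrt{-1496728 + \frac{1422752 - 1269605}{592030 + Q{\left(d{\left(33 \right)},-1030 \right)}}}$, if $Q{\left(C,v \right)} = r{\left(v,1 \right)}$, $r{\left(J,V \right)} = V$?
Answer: $\frac{i \sqrt{524604128467096051}}{592031} \approx 1223.4 i$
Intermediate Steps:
$Q{\left(C,v \right)} = 1$
$\sqrt{-1496728 + \frac{1422752 - 1269605}{592030 + Q{\left(d{\left(33 \right)},-1030 \right)}}} = \sqrt{-1496728 + \frac{1422752 - 1269605}{592030 + 1}} = \sqrt{-1496728 + \frac{153147}{592031}} = \sqrt{- \frac{886109221421}{592031}} = \frac{i \sqrt{524604128467096051}}{592031}$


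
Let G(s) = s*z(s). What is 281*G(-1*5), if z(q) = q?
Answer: 7025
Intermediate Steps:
G(s) = s² (G(s) = s*s = s²)
281*G(-1*5) = 281*(-1*5)² = 281*(-5)² = 281*25 = 7025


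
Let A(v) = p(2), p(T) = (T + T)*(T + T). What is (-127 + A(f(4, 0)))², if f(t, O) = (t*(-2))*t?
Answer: 12321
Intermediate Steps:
f(t, O) = -2*t² (f(t, O) = (-2*t)*t = -2*t²)
p(T) = 4*T² (p(T) = (2*T)*(2*T) = 4*T²)
A(v) = 16 (A(v) = 4*2² = 4*4 = 16)
(-127 + A(f(4, 0)))² = (-127 + 16)² = (-111)² = 12321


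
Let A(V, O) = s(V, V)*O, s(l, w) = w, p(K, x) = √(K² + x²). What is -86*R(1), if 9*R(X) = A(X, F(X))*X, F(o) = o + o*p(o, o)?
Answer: -86/9 - 86*√2/9 ≈ -23.069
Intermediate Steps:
F(o) = o + o*√2*√(o²) (F(o) = o + o*√(o² + o²) = o + o*√(2*o²) = o + o*(√2*√(o²)) = o + o*√2*√(o²))
A(V, O) = O*V (A(V, O) = V*O = O*V)
R(X) = X³*(1 + √2*√(X²))/9 (R(X) = (((X*(1 + √2*√(X²)))*X)*X)/9 = ((X²*(1 + √2*√(X²)))*X)/9 = (X³*(1 + √2*√(X²)))/9 = X³*(1 + √2*√(X²))/9)
-86*R(1) = -86*1³*(1 + √2*√(1²))/9 = -86*(1 + √2*√1)/9 = -86*(1 + √2*1)/9 = -86*(1 + √2)/9 = -86*(⅑ + √2/9) = -86/9 - 86*√2/9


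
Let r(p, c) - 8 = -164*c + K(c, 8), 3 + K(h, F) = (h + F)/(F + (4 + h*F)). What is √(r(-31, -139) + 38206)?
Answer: √738186141/110 ≈ 247.00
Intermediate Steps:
K(h, F) = -3 + (F + h)/(4 + F + F*h) (K(h, F) = -3 + (h + F)/(F + (4 + h*F)) = -3 + (F + h)/(F + (4 + F*h)) = -3 + (F + h)/(4 + F + F*h))
r(p, c) = 8 - 164*c + (-28 - 23*c)/(12 + 8*c) (r(p, c) = 8 + (-164*c + (-12 + c - 2*8 - 3*8*c)/(4 + 8 + 8*c)) = 8 + (-164*c + (-12 + c - 16 - 24*c)/(12 + 8*c)) = 8 + (-164*c + (-28 - 23*c)/(12 + 8*c)) = 8 - 164*c + (-28 - 23*c)/(12 + 8*c))
√(r(-31, -139) + 38206) = √((68 - 1927*(-139) - 1312*(-139)²)/(4*(3 + 2*(-139))) + 38206) = √((68 + 267853 - 1312*19321)/(4*(3 - 278)) + 38206) = √((¼)*(68 + 267853 - 25349152)/(-275) + 38206) = √((¼)*(-1/275)*(-25081231) + 38206) = √(25081231/1100 + 38206) = √(67107831/1100) = √738186141/110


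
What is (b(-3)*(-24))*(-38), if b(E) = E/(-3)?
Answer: 912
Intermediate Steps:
b(E) = -E/3 (b(E) = E*(-⅓) = -E/3)
(b(-3)*(-24))*(-38) = (-⅓*(-3)*(-24))*(-38) = (1*(-24))*(-38) = -24*(-38) = 912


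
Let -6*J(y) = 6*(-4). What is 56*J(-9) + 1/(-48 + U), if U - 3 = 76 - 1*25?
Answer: 1345/6 ≈ 224.17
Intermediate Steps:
J(y) = 4 (J(y) = -(-4) = -1/6*(-24) = 4)
U = 54 (U = 3 + (76 - 1*25) = 3 + (76 - 25) = 3 + 51 = 54)
56*J(-9) + 1/(-48 + U) = 56*4 + 1/(-48 + 54) = 224 + 1/6 = 1345/6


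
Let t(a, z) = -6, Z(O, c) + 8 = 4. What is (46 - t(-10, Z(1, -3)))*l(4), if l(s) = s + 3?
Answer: 364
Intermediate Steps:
Z(O, c) = -4 (Z(O, c) = -8 + 4 = -4)
l(s) = 3 + s
(46 - t(-10, Z(1, -3)))*l(4) = (46 - 1*(-6))*(3 + 4) = (46 + 6)*7 = 52*7 = 364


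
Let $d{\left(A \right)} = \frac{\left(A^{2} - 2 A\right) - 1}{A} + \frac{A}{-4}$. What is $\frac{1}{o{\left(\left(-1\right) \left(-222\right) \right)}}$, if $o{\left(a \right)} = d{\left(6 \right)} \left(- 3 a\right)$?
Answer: $- \frac{1}{1554} \approx -0.0006435$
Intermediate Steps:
$d{\left(A \right)} = - \frac{A}{4} + \frac{-1 + A^{2} - 2 A}{A}$ ($d{\left(A \right)} = \frac{-1 + A^{2} - 2 A}{A} + A \left(- \frac{1}{4}\right) = \frac{-1 + A^{2} - 2 A}{A} - \frac{A}{4} = - \frac{A}{4} + \frac{-1 + A^{2} - 2 A}{A}$)
$o{\left(a \right)} = - 7 a$ ($o{\left(a \right)} = \left(-2 - \frac{1}{6} + \frac{3}{4} \cdot 6\right) \left(- 3 a\right) = \left(-2 - \frac{1}{6} + \frac{9}{2}\right) \left(- 3 a\right) = \frac{7 \left(- 3 a\right)}{3} = - 7 a$)
$\frac{1}{o{\left(\left(-1\right) \left(-222\right) \right)}} = \frac{1}{\left(-7\right) \left(\left(-1\right) \left(-222\right)\right)} = \frac{1}{\left(-7\right) 222} = \frac{1}{-1554} = - \frac{1}{1554}$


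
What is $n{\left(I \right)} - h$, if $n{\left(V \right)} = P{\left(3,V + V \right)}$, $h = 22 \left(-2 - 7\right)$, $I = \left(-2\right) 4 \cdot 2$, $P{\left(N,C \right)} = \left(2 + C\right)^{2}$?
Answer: $1098$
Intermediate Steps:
$I = -16$ ($I = \left(-8\right) 2 = -16$)
$h = -198$ ($h = 22 \left(-9\right) = -198$)
$n{\left(V \right)} = \left(2 + 2 V\right)^{2}$ ($n{\left(V \right)} = \left(2 + \left(V + V\right)\right)^{2} = \left(2 + 2 V\right)^{2}$)
$n{\left(I \right)} - h = 4 \left(1 - 16\right)^{2} - -198 = 4 \left(-15\right)^{2} + 198 = 4 \cdot 225 + 198 = 900 + 198 = 1098$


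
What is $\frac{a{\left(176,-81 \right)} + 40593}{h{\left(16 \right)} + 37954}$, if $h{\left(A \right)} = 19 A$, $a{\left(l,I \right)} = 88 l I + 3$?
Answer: $- \frac{606966}{19129} \approx -31.73$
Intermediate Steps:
$a{\left(l,I \right)} = 3 + 88 I l$ ($a{\left(l,I \right)} = 88 I l + 3 = 3 + 88 I l$)
$\frac{a{\left(176,-81 \right)} + 40593}{h{\left(16 \right)} + 37954} = \frac{\left(3 + 88 \left(-81\right) 176\right) + 40593}{19 \cdot 16 + 37954} = \frac{\left(3 - 1254528\right) + 40593}{304 + 37954} = \frac{-1254525 + 40593}{38258} = \left(-1213932\right) \frac{1}{38258} = - \frac{606966}{19129}$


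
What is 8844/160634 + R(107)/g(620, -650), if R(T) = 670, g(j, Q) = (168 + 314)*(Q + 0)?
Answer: 133160021/2516331610 ≈ 0.052918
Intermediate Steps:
g(j, Q) = 482*Q
8844/160634 + R(107)/g(620, -650) = 8844/160634 + 670/((482*(-650))) = 8844*(1/160634) + 670/(-313300) = 4422/80317 + 670*(-1/313300) = 4422/80317 - 67/31330 = 133160021/2516331610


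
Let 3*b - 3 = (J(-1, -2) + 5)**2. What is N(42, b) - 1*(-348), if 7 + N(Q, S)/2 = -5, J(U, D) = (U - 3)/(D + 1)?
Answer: 324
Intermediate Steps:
J(U, D) = (-3 + U)/(1 + D)
b = 28 (b = 1 + ((-3 - 1)/(1 - 2) + 5)**2/3 = 1 + (-4/(-1) + 5)**2/3 = 1 + (-1*(-4) + 5)**2/3 = 1 + (4 + 5)**2/3 = 1 + (1/3)*9**2 = 1 + (1/3)*81 = 1 + 27 = 28)
N(Q, S) = -24 (N(Q, S) = -14 + 2*(-5) = -14 - 10 = -24)
N(42, b) - 1*(-348) = -24 - 1*(-348) = -24 + 348 = 324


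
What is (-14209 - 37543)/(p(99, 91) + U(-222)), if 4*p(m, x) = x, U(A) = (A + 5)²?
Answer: -207008/188447 ≈ -1.0985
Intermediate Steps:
U(A) = (5 + A)²
p(m, x) = x/4
(-14209 - 37543)/(p(99, 91) + U(-222)) = (-14209 - 37543)/((¼)*91 + (5 - 222)²) = -51752/(91/4 + (-217)²) = -51752/(91/4 + 47089) = -51752/188447/4 = -51752*4/188447 = -207008/188447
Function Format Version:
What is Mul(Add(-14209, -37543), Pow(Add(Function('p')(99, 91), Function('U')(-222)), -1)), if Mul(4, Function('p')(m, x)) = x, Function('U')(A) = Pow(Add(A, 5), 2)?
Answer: Rational(-207008, 188447) ≈ -1.0985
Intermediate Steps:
Function('U')(A) = Pow(Add(5, A), 2)
Function('p')(m, x) = Mul(Rational(1, 4), x)
Mul(Add(-14209, -37543), Pow(Add(Function('p')(99, 91), Function('U')(-222)), -1)) = Mul(Add(-14209, -37543), Pow(Add(Mul(Rational(1, 4), 91), Pow(Add(5, -222), 2)), -1)) = Mul(-51752, Pow(Add(Rational(91, 4), Pow(-217, 2)), -1)) = Mul(-51752, Pow(Add(Rational(91, 4), 47089), -1)) = Mul(-51752, Pow(Rational(188447, 4), -1)) = Mul(-51752, Rational(4, 188447)) = Rational(-207008, 188447)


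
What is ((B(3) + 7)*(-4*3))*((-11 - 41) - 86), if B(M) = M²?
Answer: 26496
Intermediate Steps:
((B(3) + 7)*(-4*3))*((-11 - 41) - 86) = ((3² + 7)*(-4*3))*((-11 - 41) - 86) = ((9 + 7)*(-12))*(-52 - 86) = (16*(-12))*(-138) = -192*(-138) = 26496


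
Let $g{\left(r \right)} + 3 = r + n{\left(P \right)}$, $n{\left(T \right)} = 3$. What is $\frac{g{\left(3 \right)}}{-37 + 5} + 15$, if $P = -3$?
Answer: $\frac{477}{32} \approx 14.906$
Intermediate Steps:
$g{\left(r \right)} = r$ ($g{\left(r \right)} = -3 + \left(r + 3\right) = -3 + \left(3 + r\right) = r$)
$\frac{g{\left(3 \right)}}{-37 + 5} + 15 = \frac{3}{-37 + 5} + 15 = \frac{3}{-32} + 15 = 3 \left(- \frac{1}{32}\right) + 15 = - \frac{3}{32} + 15 = \frac{477}{32}$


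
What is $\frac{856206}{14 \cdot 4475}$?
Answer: $\frac{428103}{31325} \approx 13.667$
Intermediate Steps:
$\frac{856206}{14 \cdot 4475} = \frac{856206}{62650} = 856206 \cdot \frac{1}{62650} = \frac{428103}{31325}$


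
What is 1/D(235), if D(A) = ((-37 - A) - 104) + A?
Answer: -1/141 ≈ -0.0070922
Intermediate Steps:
D(A) = -141 (D(A) = (-141 - A) + A = -141)
1/D(235) = 1/(-141) = -1/141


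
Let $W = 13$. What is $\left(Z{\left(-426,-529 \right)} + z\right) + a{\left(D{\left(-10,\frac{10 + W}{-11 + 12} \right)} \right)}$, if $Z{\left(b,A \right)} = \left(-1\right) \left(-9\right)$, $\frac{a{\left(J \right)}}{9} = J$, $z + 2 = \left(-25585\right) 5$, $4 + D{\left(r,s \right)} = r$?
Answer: $-128044$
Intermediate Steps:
$D{\left(r,s \right)} = -4 + r$
$z = -127927$ ($z = -2 - 127925 = -127927$)
$a{\left(J \right)} = 9 J$
$Z{\left(b,A \right)} = 9$
$\left(Z{\left(-426,-529 \right)} + z\right) + a{\left(D{\left(-10,\frac{10 + W}{-11 + 12} \right)} \right)} = \left(9 - 127927\right) + 9 \left(-4 - 10\right) = -127918 + 9 \left(-14\right) = -127918 - 126 = -128044$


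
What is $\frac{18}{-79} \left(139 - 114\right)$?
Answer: $- \frac{450}{79} \approx -5.6962$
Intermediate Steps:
$\frac{18}{-79} \left(139 - 114\right) = 18 \left(- \frac{1}{79}\right) 25 = \left(- \frac{18}{79}\right) 25 = - \frac{450}{79}$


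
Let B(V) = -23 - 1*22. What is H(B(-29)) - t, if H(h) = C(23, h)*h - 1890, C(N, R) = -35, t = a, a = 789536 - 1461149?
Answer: 671298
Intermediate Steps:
a = -671613
t = -671613
B(V) = -45 (B(V) = -23 - 22 = -45)
H(h) = -1890 - 35*h (H(h) = -35*h - 1890 = -1890 - 35*h)
H(B(-29)) - t = (-1890 - 35*(-45)) - 1*(-671613) = (-1890 + 1575) + 671613 = -315 + 671613 = 671298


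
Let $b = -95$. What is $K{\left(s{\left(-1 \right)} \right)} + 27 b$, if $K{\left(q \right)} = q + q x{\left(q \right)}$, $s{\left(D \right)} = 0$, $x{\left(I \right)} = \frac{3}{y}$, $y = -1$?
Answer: $-2565$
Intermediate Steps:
$x{\left(I \right)} = -3$ ($x{\left(I \right)} = \frac{3}{-1} = 3 \left(-1\right) = -3$)
$K{\left(q \right)} = - 2 q$ ($K{\left(q \right)} = q + q \left(-3\right) = q - 3 q = - 2 q$)
$K{\left(s{\left(-1 \right)} \right)} + 27 b = \left(-2\right) 0 + 27 \left(-95\right) = 0 - 2565 = -2565$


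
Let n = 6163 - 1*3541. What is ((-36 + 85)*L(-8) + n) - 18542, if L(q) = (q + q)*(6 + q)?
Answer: -14352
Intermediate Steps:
n = 2622 (n = 6163 - 3541 = 2622)
L(q) = 2*q*(6 + q) (L(q) = (2*q)*(6 + q) = 2*q*(6 + q))
((-36 + 85)*L(-8) + n) - 18542 = ((-36 + 85)*(2*(-8)*(6 - 8)) + 2622) - 18542 = (49*(2*(-8)*(-2)) + 2622) - 18542 = (49*32 + 2622) - 18542 = (1568 + 2622) - 18542 = 4190 - 18542 = -14352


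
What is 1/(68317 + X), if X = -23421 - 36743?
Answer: 1/8153 ≈ 0.00012265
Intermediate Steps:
X = -60164
1/(68317 + X) = 1/(68317 - 60164) = 1/8153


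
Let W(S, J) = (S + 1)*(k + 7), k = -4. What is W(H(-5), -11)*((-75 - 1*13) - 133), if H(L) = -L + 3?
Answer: -5967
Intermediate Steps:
H(L) = 3 - L
W(S, J) = 3 + 3*S (W(S, J) = (S + 1)*(-4 + 7) = (1 + S)*3 = 3 + 3*S)
W(H(-5), -11)*((-75 - 1*13) - 133) = (3 + 3*(3 - 1*(-5)))*((-75 - 1*13) - 133) = (3 + 3*(3 + 5))*((-75 - 13) - 133) = (3 + 3*8)*(-88 - 133) = (3 + 24)*(-221) = 27*(-221) = -5967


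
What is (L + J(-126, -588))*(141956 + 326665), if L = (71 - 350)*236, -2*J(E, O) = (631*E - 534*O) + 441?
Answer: -171803487915/2 ≈ -8.5902e+10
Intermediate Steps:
J(E, O) = -441/2 + 267*O - 631*E/2 (J(E, O) = -((631*E - 534*O) + 441)/2 = -((-534*O + 631*E) + 441)/2 = -(441 - 534*O + 631*E)/2 = -441/2 + 267*O - 631*E/2)
L = -65844 (L = -279*236 = -65844)
(L + J(-126, -588))*(141956 + 326665) = (-65844 + (-441/2 + 267*(-588) - 631/2*(-126)))*(141956 + 326665) = (-65844 + (-441/2 - 156996 + 39753))*468621 = (-65844 - 234927/2)*468621 = -366615/2*468621 = -171803487915/2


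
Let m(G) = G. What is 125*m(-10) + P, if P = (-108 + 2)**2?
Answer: 9986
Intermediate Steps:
P = 11236 (P = (-106)**2 = 11236)
125*m(-10) + P = 125*(-10) + 11236 = -1250 + 11236 = 9986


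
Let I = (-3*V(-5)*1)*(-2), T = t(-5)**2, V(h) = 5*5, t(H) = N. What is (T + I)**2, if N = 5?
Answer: 30625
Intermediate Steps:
t(H) = 5
V(h) = 25
T = 25 (T = 5**2 = 25)
I = 150 (I = (-3*25*1)*(-2) = -75*1*(-2) = -75*(-2) = 150)
(T + I)**2 = (25 + 150)**2 = 175**2 = 30625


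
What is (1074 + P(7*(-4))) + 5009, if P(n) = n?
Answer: 6055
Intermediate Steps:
(1074 + P(7*(-4))) + 5009 = (1074 + 7*(-4)) + 5009 = (1074 - 28) + 5009 = 1046 + 5009 = 6055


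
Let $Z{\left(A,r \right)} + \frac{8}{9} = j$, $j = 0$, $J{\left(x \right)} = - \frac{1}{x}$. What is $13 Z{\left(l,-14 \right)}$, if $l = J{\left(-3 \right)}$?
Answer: $- \frac{104}{9} \approx -11.556$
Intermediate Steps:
$l = \frac{1}{3}$ ($l = - \frac{1}{-3} = \left(-1\right) \left(- \frac{1}{3}\right) = \frac{1}{3} \approx 0.33333$)
$Z{\left(A,r \right)} = - \frac{8}{9}$ ($Z{\left(A,r \right)} = - \frac{8}{9} + 0 = - \frac{8}{9}$)
$13 Z{\left(l,-14 \right)} = 13 \left(- \frac{8}{9}\right) = - \frac{104}{9}$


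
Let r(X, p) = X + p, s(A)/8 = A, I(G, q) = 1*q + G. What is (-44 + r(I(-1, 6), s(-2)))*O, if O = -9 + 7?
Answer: 110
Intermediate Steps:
I(G, q) = G + q (I(G, q) = q + G = G + q)
s(A) = 8*A
O = -2
(-44 + r(I(-1, 6), s(-2)))*O = (-44 + ((-1 + 6) + 8*(-2)))*(-2) = (-44 + (5 - 16))*(-2) = (-44 - 11)*(-2) = -55*(-2) = 110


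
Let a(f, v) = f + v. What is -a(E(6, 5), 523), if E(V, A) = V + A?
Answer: -534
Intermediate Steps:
E(V, A) = A + V
-a(E(6, 5), 523) = -((5 + 6) + 523) = -(11 + 523) = -1*534 = -534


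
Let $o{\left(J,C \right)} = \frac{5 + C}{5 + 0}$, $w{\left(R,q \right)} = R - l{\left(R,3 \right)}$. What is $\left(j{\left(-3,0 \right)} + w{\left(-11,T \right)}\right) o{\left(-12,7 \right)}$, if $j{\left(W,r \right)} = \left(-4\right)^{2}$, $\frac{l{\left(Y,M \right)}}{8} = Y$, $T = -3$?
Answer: $\frac{1116}{5} \approx 223.2$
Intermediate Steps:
$l{\left(Y,M \right)} = 8 Y$
$w{\left(R,q \right)} = - 7 R$ ($w{\left(R,q \right)} = R - 8 R = - 7 R$)
$o{\left(J,C \right)} = 1 + \frac{C}{5}$ ($o{\left(J,C \right)} = \frac{5 + C}{5} = \left(5 + C\right) \frac{1}{5} = 1 + \frac{C}{5}$)
$j{\left(W,r \right)} = 16$
$\left(j{\left(-3,0 \right)} + w{\left(-11,T \right)}\right) o{\left(-12,7 \right)} = \left(16 - -77\right) \left(1 + \frac{1}{5} \cdot 7\right) = \left(16 + 77\right) \left(1 + \frac{7}{5}\right) = 93 \cdot \frac{12}{5} = \frac{1116}{5}$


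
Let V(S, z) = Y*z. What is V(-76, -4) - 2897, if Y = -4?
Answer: -2881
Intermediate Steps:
V(S, z) = -4*z
V(-76, -4) - 2897 = -4*(-4) - 2897 = 16 - 2897 = -2881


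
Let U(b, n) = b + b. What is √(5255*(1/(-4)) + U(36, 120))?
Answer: I*√4967/2 ≈ 35.238*I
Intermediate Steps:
U(b, n) = 2*b
√(5255*(1/(-4)) + U(36, 120)) = √(5255*(1/(-4)) + 2*36) = √(5255*(1*(-¼)) + 72) = √(5255*(-¼) + 72) = √(-5255/4 + 72) = √(-4967/4) = I*√4967/2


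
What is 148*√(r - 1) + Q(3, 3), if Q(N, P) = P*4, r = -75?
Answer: 12 + 296*I*√19 ≈ 12.0 + 1290.2*I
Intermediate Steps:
Q(N, P) = 4*P
148*√(r - 1) + Q(3, 3) = 148*√(-75 - 1) + 4*3 = 148*√(-76) + 12 = 148*(2*I*√19) + 12 = 296*I*√19 + 12 = 12 + 296*I*√19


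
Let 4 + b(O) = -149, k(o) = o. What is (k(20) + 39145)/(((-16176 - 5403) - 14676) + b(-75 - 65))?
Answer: -13055/12136 ≈ -1.0757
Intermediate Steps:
b(O) = -153 (b(O) = -4 - 149 = -153)
(k(20) + 39145)/(((-16176 - 5403) - 14676) + b(-75 - 65)) = (20 + 39145)/(((-16176 - 5403) - 14676) - 153) = 39165/((-21579 - 14676) - 153) = 39165/(-36255 - 153) = 39165/(-36408) = 39165*(-1/36408) = -13055/12136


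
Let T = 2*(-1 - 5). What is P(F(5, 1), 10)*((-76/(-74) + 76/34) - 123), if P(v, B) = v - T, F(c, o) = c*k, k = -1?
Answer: -527205/629 ≈ -838.16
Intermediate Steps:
T = -12 (T = 2*(-6) = -12)
F(c, o) = -c (F(c, o) = c*(-1) = -c)
P(v, B) = 12 + v (P(v, B) = v - 1*(-12) = v + 12 = 12 + v)
P(F(5, 1), 10)*((-76/(-74) + 76/34) - 123) = (12 - 1*5)*((-76/(-74) + 76/34) - 123) = (12 - 5)*((-76*(-1/74) + 76*(1/34)) - 123) = 7*((38/37 + 38/17) - 123) = 7*(2052/629 - 123) = 7*(-75315/629) = -527205/629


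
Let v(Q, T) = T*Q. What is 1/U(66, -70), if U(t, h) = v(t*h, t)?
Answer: -1/304920 ≈ -3.2795e-6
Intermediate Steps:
v(Q, T) = Q*T
U(t, h) = h*t**2 (U(t, h) = (t*h)*t = (h*t)*t = h*t**2)
1/U(66, -70) = 1/(-70*66**2) = 1/(-70*4356) = 1/(-304920) = -1/304920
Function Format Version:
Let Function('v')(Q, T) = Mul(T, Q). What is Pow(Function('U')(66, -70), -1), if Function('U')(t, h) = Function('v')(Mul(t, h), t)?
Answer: Rational(-1, 304920) ≈ -3.2795e-6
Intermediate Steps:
Function('v')(Q, T) = Mul(Q, T)
Function('U')(t, h) = Mul(h, Pow(t, 2)) (Function('U')(t, h) = Mul(Mul(t, h), t) = Mul(Mul(h, t), t) = Mul(h, Pow(t, 2)))
Pow(Function('U')(66, -70), -1) = Pow(Mul(-70, Pow(66, 2)), -1) = Pow(Mul(-70, 4356), -1) = Pow(-304920, -1) = Rational(-1, 304920)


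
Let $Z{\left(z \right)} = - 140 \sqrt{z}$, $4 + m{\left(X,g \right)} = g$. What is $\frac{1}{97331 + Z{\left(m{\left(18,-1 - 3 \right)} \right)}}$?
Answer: $\frac{97331}{9473480361} + \frac{280 i \sqrt{2}}{9473480361} \approx 1.0274 \cdot 10^{-5} + 4.1799 \cdot 10^{-8} i$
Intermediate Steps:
$m{\left(X,g \right)} = -4 + g$
$\frac{1}{97331 + Z{\left(m{\left(18,-1 - 3 \right)} \right)}} = \frac{1}{97331 - 140 \sqrt{-4 - 4}} = \frac{1}{97331 - 140 \sqrt{-8}} = \frac{1}{97331 - 140 \cdot 2 i \sqrt{2}} = \frac{1}{97331 - 280 i \sqrt{2}}$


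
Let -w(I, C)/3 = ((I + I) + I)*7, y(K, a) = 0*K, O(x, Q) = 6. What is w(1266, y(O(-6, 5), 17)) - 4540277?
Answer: -4620035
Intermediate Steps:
y(K, a) = 0
w(I, C) = -63*I (w(I, C) = -3*((I + I) + I)*7 = -3*(2*I + I)*7 = -3*3*I*7 = -63*I)
w(1266, y(O(-6, 5), 17)) - 4540277 = -63*1266 - 4540277 = -79758 - 4540277 = -4620035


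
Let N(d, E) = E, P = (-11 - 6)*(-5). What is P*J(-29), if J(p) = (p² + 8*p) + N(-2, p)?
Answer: 49300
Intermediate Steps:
P = 85 (P = -17*(-5) = 85)
J(p) = p² + 9*p (J(p) = (p² + 8*p) + p = p² + 9*p)
P*J(-29) = 85*(-29*(9 - 29)) = 85*(-29*(-20)) = 85*580 = 49300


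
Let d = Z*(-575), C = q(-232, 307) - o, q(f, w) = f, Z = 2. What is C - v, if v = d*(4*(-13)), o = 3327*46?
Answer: -213074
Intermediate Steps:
o = 153042
C = -153274 (C = -232 - 1*153042 = -232 - 153042 = -153274)
d = -1150 (d = 2*(-575) = -1150)
v = 59800 (v = -4600*(-13) = -1150*(-52) = 59800)
C - v = -153274 - 1*59800 = -153274 - 59800 = -213074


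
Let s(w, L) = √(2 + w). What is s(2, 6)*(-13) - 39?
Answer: -65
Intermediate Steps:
s(2, 6)*(-13) - 39 = √(2 + 2)*(-13) - 39 = √4*(-13) - 39 = 2*(-13) - 39 = -26 - 39 = -65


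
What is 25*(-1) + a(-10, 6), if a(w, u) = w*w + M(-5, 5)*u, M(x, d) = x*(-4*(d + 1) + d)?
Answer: 645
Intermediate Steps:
M(x, d) = x*(-4 - 3*d) (M(x, d) = x*(-4*(1 + d) + d) = x*((-4 - 4*d) + d) = x*(-4 - 3*d))
a(w, u) = w² + 95*u (a(w, u) = w*w + (-1*(-5)*(4 + 3*5))*u = w² + (-1*(-5)*(4 + 15))*u = w² + (-1*(-5)*19)*u = w² + 95*u)
25*(-1) + a(-10, 6) = 25*(-1) + ((-10)² + 95*6) = -25 + (100 + 570) = -25 + 670 = 645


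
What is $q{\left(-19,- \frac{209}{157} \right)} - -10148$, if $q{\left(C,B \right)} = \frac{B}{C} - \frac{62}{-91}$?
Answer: $\frac{144995211}{14287} \approx 10149.0$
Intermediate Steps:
$q{\left(C,B \right)} = \frac{62}{91} + \frac{B}{C}$ ($q{\left(C,B \right)} = \frac{B}{C} - - \frac{62}{91} = \frac{B}{C} + \frac{62}{91} = \frac{62}{91} + \frac{B}{C}$)
$q{\left(-19,- \frac{209}{157} \right)} - -10148 = \left(\frac{62}{91} + \frac{\left(-209\right) \frac{1}{157}}{-19}\right) - -10148 = \left(\frac{62}{91} + \left(-209\right) \frac{1}{157} \left(- \frac{1}{19}\right)\right) + 10148 = \left(\frac{62}{91} - - \frac{11}{157}\right) + 10148 = \left(\frac{62}{91} + \frac{11}{157}\right) + 10148 = \frac{10735}{14287} + 10148 = \frac{144995211}{14287}$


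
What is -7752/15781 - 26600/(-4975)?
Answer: 15248336/3140419 ≈ 4.8555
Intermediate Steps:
-7752/15781 - 26600/(-4975) = -7752*1/15781 - 26600*(-1/4975) = -7752/15781 + 1064/199 = 15248336/3140419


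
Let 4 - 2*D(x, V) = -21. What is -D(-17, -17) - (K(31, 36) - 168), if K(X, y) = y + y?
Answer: 167/2 ≈ 83.500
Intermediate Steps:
K(X, y) = 2*y
D(x, V) = 25/2 (D(x, V) = 2 - 1/2*(-21) = 2 + 21/2 = 25/2)
-D(-17, -17) - (K(31, 36) - 168) = -1*25/2 - (2*36 - 168) = -25/2 - (72 - 168) = -25/2 - 1*(-96) = -25/2 + 96 = 167/2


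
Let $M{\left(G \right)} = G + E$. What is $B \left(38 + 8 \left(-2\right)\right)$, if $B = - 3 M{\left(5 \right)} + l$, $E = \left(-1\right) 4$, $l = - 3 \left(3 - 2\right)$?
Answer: $-132$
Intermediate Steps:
$l = -3$ ($l = \left(-3\right) 1 = -3$)
$E = -4$
$M{\left(G \right)} = -4 + G$ ($M{\left(G \right)} = G - 4 = -4 + G$)
$B = -6$ ($B = - 3 \left(-4 + 5\right) - 3 = \left(-3\right) 1 - 3 = -3 - 3 = -6$)
$B \left(38 + 8 \left(-2\right)\right) = - 6 \left(38 + 8 \left(-2\right)\right) = - 6 \left(38 - 16\right) = \left(-6\right) 22 = -132$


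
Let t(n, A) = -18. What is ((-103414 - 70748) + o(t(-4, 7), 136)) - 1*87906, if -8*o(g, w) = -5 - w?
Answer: -2096403/8 ≈ -2.6205e+5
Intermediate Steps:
o(g, w) = 5/8 + w/8 (o(g, w) = -(-5 - w)/8 = 5/8 + w/8)
((-103414 - 70748) + o(t(-4, 7), 136)) - 1*87906 = ((-103414 - 70748) + (5/8 + (⅛)*136)) - 1*87906 = (-174162 + (5/8 + 17)) - 87906 = (-174162 + 141/8) - 87906 = -1393155/8 - 87906 = -2096403/8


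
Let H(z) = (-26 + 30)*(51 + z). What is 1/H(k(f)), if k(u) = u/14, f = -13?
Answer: 7/1402 ≈ 0.0049929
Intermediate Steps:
k(u) = u/14 (k(u) = u*(1/14) = u/14)
H(z) = 204 + 4*z (H(z) = 4*(51 + z) = 204 + 4*z)
1/H(k(f)) = 1/(204 + 4*((1/14)*(-13))) = 1/(204 + 4*(-13/14)) = 1/(204 - 26/7) = 1/(1402/7) = 7/1402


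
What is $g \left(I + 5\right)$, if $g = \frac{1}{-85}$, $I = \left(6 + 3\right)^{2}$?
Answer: $- \frac{86}{85} \approx -1.0118$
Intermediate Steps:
$I = 81$ ($I = 9^{2} = 81$)
$g = - \frac{1}{85} \approx -0.011765$
$g \left(I + 5\right) = - \frac{81 + 5}{85} = \left(- \frac{1}{85}\right) 86 = - \frac{86}{85}$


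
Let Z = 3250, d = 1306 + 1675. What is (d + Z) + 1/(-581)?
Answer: 3620210/581 ≈ 6231.0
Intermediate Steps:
d = 2981
(d + Z) + 1/(-581) = (2981 + 3250) + 1/(-581) = 6231 - 1/581 = 3620210/581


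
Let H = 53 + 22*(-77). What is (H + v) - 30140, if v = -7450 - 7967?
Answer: -47198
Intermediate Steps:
H = -1641 (H = 53 - 1694 = -1641)
v = -15417
(H + v) - 30140 = (-1641 - 15417) - 30140 = -17058 - 30140 = -47198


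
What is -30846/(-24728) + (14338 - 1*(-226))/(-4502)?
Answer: -55317475/27831364 ≈ -1.9876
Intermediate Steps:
-30846/(-24728) + (14338 - 1*(-226))/(-4502) = -30846*(-1/24728) + (14338 + 226)*(-1/4502) = 15423/12364 + 14564*(-1/4502) = 15423/12364 - 7282/2251 = -55317475/27831364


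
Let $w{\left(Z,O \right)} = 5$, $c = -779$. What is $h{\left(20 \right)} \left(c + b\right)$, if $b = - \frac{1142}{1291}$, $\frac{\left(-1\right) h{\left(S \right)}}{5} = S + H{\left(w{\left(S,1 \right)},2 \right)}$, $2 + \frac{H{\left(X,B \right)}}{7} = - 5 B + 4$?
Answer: $- \frac{181229580}{1291} \approx -1.4038 \cdot 10^{5}$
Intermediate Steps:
$H{\left(X,B \right)} = 14 - 35 B$ ($H{\left(X,B \right)} = -14 + 7 \left(- 5 B + 4\right) = -14 + 7 \left(4 - 5 B\right) = -14 - \left(-28 + 35 B\right) = 14 - 35 B$)
$h{\left(S \right)} = 280 - 5 S$ ($h{\left(S \right)} = - 5 \left(S + \left(14 - 70\right)\right) = - 5 \left(S - 56\right) = - 5 \left(-56 + S\right) = 280 - 5 S$)
$b = - \frac{1142}{1291}$ ($b = \left(-1142\right) \frac{1}{1291} = - \frac{1142}{1291} \approx -0.88459$)
$h{\left(20 \right)} \left(c + b\right) = \left(280 - 100\right) \left(-779 - \frac{1142}{1291}\right) = \left(280 - 100\right) \left(- \frac{1006831}{1291}\right) = 180 \left(- \frac{1006831}{1291}\right) = - \frac{181229580}{1291}$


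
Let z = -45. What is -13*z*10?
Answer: 5850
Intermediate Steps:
-13*z*10 = -13*(-45)*10 = 585*10 = 5850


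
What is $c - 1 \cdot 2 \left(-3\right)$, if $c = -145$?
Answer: $-139$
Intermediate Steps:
$c - 1 \cdot 2 \left(-3\right) = -145 - 1 \cdot 2 \left(-3\right) = -145 - 2 \left(-3\right) = -145 - -6 = -145 + 6 = -139$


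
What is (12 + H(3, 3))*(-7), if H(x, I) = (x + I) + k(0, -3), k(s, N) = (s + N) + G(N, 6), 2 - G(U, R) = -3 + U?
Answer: -161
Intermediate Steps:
G(U, R) = 5 - U (G(U, R) = 2 - (-3 + U) = 2 + (3 - U) = 5 - U)
k(s, N) = 5 + s (k(s, N) = (s + N) + (5 - N) = (N + s) + (5 - N) = 5 + s)
H(x, I) = 5 + I + x (H(x, I) = (x + I) + (5 + 0) = (I + x) + 5 = 5 + I + x)
(12 + H(3, 3))*(-7) = (12 + (5 + 3 + 3))*(-7) = (12 + 11)*(-7) = 23*(-7) = -161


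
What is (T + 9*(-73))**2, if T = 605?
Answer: 2704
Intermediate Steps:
(T + 9*(-73))**2 = (605 + 9*(-73))**2 = (605 - 657)**2 = (-52)**2 = 2704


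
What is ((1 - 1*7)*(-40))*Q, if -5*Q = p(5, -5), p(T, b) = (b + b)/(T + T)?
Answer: 48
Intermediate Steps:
p(T, b) = b/T (p(T, b) = (2*b)/((2*T)) = (2*b)*(1/(2*T)) = b/T)
Q = ⅕ (Q = -(-1)/5 = -⅕*(-1) = ⅕ ≈ 0.20000)
((1 - 1*7)*(-40))*Q = ((1 - 1*7)*(-40))*(⅕) = ((1 - 7)*(-40))*(⅕) = -6*(-40)*(⅕) = 240*(⅕) = 48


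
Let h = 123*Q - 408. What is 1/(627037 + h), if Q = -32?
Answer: 1/622693 ≈ 1.6059e-6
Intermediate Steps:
h = -4344 (h = 123*(-32) - 408 = -3936 - 408 = -4344)
1/(627037 + h) = 1/(627037 - 4344) = 1/622693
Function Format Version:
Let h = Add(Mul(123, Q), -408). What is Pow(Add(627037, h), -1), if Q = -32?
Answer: Rational(1, 622693) ≈ 1.6059e-6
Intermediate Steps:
h = -4344 (h = Add(Mul(123, -32), -408) = Add(-3936, -408) = -4344)
Pow(Add(627037, h), -1) = Pow(Add(627037, -4344), -1) = Pow(622693, -1) = Rational(1, 622693)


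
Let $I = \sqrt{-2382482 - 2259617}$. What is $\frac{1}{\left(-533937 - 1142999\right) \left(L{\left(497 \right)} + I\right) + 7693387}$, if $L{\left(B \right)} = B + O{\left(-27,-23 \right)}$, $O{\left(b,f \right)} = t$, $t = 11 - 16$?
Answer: $\frac{i}{- 817359125 i + 31861784 \sqrt{12859}} \approx -5.9565 \cdot 10^{-11} + 2.633 \cdot 10^{-10} i$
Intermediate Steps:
$t = -5$ ($t = 11 - 16 = -5$)
$O{\left(b,f \right)} = -5$
$L{\left(B \right)} = -5 + B$ ($L{\left(B \right)} = B - 5 = -5 + B$)
$I = 19 i \sqrt{12859}$ ($I = \sqrt{-4642099} = 19 i \sqrt{12859} \approx 2154.6 i$)
$\frac{1}{\left(-533937 - 1142999\right) \left(L{\left(497 \right)} + I\right) + 7693387} = \frac{1}{\left(-533937 - 1142999\right) \left(\left(-5 + 497\right) + 19 i \sqrt{12859}\right) + 7693387} = \frac{1}{- 1676936 \left(492 + 19 i \sqrt{12859}\right) + 7693387} = \frac{1}{\left(-825052512 - 31861784 i \sqrt{12859}\right) + 7693387} = \frac{1}{-817359125 - 31861784 i \sqrt{12859}}$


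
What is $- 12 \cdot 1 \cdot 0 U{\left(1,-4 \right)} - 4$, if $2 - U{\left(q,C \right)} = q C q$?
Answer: $-4$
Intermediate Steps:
$U{\left(q,C \right)} = 2 - C q^{2}$ ($U{\left(q,C \right)} = 2 - q C q = 2 - C q q = 2 - C q^{2}$)
$- 12 \cdot 1 \cdot 0 U{\left(1,-4 \right)} - 4 = - 12 \cdot 1 \cdot 0 \left(2 - - 4 \cdot 1^{2}\right) - 4 = - 12 \cdot 0 \left(2 - \left(-4\right) 1\right) - 4 = - 12 \cdot 0 \left(2 + 4\right) - 4 = - 12 \cdot 0 \cdot 6 - 4 = \left(-12\right) 0 - 4 = 0 - 4 = -4$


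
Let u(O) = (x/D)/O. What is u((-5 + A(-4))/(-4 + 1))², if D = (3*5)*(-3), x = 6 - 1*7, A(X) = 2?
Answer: 1/2025 ≈ 0.00049383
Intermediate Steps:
x = -1 (x = 6 - 7 = -1)
D = -45 (D = 15*(-3) = -45)
u(O) = 1/(45*O) (u(O) = (-1/(-45))/O = (-1*(-1/45))/O = 1/(45*O))
u((-5 + A(-4))/(-4 + 1))² = (1/(45*(((-5 + 2)/(-4 + 1)))))² = (1/(45*((-3/(-3)))))² = (1/(45*((-3*(-⅓)))))² = ((1/45)/1)² = ((1/45)*1)² = (1/45)² = 1/2025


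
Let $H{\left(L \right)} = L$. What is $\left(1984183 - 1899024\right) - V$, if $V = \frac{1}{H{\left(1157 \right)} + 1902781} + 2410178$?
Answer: $- \frac{4426692024823}{1903938} \approx -2.325 \cdot 10^{6}$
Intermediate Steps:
$V = \frac{4588829480965}{1903938}$ ($V = \frac{1}{1157 + 1902781} + 2410178 = \frac{1}{1903938} + 2410178 = \frac{4588829480965}{1903938} \approx 2.4102 \cdot 10^{6}$)
$\left(1984183 - 1899024\right) - V = \left(1984183 - 1899024\right) - \frac{4588829480965}{1903938} = 85159 - \frac{4588829480965}{1903938} = - \frac{4426692024823}{1903938}$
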